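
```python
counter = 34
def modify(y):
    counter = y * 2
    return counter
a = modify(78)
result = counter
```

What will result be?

Step 1: Global counter = 34.
Step 2: modify(78) creates local counter = 78 * 2 = 156.
Step 3: Global counter unchanged because no global keyword. result = 34

The answer is 34.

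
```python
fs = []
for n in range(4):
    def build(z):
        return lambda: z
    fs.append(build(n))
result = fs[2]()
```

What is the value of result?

Step 1: build(n) creates a new scope capturing z = n at call time.
Step 2: fs[2] = build(2), so its lambda captures z = 2.
Step 3: result = 2 (closure factory fixes late binding)

The answer is 2.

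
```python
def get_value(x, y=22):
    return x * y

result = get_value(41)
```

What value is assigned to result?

Step 1: get_value(41) uses default y = 22.
Step 2: Returns 41 * 22 = 902.
Step 3: result = 902

The answer is 902.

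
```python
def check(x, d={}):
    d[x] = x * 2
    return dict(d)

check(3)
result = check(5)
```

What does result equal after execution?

Step 1: Mutable default dict is shared across calls.
Step 2: First call adds 3: 6. Second call adds 5: 10.
Step 3: result = {3: 6, 5: 10}

The answer is {3: 6, 5: 10}.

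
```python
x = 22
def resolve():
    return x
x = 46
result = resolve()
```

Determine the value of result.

Step 1: x is first set to 22, then reassigned to 46.
Step 2: resolve() is called after the reassignment, so it looks up the current global x = 46.
Step 3: result = 46

The answer is 46.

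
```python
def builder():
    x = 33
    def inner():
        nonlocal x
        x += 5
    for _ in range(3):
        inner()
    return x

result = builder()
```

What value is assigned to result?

Step 1: x = 33.
Step 2: inner() is called 3 times in a loop, each adding 5 via nonlocal.
Step 3: x = 33 + 5 * 3 = 48

The answer is 48.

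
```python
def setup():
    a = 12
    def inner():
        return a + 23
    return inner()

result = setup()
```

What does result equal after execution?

Step 1: setup() defines a = 12.
Step 2: inner() reads a = 12 from enclosing scope, returns 12 + 23 = 35.
Step 3: result = 35

The answer is 35.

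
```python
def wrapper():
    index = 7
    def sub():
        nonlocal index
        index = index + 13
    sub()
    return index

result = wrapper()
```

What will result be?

Step 1: wrapper() sets index = 7.
Step 2: sub() uses nonlocal to modify index in wrapper's scope: index = 7 + 13 = 20.
Step 3: wrapper() returns the modified index = 20

The answer is 20.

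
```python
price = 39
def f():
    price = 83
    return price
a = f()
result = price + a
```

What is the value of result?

Step 1: Global price = 39. f() returns local price = 83.
Step 2: a = 83. Global price still = 39.
Step 3: result = 39 + 83 = 122

The answer is 122.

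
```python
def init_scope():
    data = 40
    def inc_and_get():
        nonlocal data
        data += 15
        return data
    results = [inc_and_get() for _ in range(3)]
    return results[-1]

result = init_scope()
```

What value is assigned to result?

Step 1: data = 40.
Step 2: Three calls to inc_and_get(), each adding 15.
Step 3: Last value = 40 + 15 * 3 = 85

The answer is 85.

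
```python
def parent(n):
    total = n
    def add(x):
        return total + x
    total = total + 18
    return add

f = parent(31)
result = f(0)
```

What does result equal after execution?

Step 1: parent(31) sets total = 31, then total = 31 + 18 = 49.
Step 2: Closures capture by reference, so add sees total = 49.
Step 3: f(0) returns 49 + 0 = 49

The answer is 49.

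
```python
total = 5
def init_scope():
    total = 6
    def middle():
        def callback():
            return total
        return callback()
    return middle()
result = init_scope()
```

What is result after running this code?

Step 1: init_scope() defines total = 6. middle() and callback() have no local total.
Step 2: callback() checks local (none), enclosing middle() (none), enclosing init_scope() and finds total = 6.
Step 3: result = 6

The answer is 6.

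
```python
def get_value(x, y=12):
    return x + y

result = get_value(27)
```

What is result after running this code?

Step 1: get_value(27) uses default y = 12.
Step 2: Returns 27 + 12 = 39.
Step 3: result = 39

The answer is 39.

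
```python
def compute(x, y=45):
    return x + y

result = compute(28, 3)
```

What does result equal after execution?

Step 1: compute(28, 3) overrides default y with 3.
Step 2: Returns 28 + 3 = 31.
Step 3: result = 31

The answer is 31.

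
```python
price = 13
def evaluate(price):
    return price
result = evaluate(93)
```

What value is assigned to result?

Step 1: Global price = 13.
Step 2: evaluate(93) takes parameter price = 93, which shadows the global.
Step 3: result = 93

The answer is 93.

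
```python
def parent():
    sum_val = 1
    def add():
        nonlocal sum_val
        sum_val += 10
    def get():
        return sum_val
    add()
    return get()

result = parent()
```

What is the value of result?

Step 1: sum_val = 1. add() modifies it via nonlocal, get() reads it.
Step 2: add() makes sum_val = 1 + 10 = 11.
Step 3: get() returns 11. result = 11

The answer is 11.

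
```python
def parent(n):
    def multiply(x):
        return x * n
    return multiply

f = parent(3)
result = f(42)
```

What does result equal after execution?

Step 1: parent(3) returns multiply closure with n = 3.
Step 2: f(42) computes 42 * 3 = 126.
Step 3: result = 126

The answer is 126.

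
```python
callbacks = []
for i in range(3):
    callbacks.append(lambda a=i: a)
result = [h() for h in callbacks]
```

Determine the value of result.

Step 1: Default arg a=i captures i at each iteration.
Step 2: Each lambda has its own default: 0, 1, ..., 2.
Step 3: result = [0, 1, 2]

The answer is [0, 1, 2].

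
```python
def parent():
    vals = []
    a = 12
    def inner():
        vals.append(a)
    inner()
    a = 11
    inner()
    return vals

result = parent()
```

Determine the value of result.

Step 1: a = 12. inner() appends current a to vals.
Step 2: First inner(): appends 12. Then a = 11.
Step 3: Second inner(): appends 11 (closure sees updated a). result = [12, 11]

The answer is [12, 11].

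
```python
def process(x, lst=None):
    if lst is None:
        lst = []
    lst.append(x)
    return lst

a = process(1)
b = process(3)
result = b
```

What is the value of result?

Step 1: None default with guard creates a NEW list each call.
Step 2: a = [1] (fresh list). b = [3] (another fresh list).
Step 3: result = [3] (this is the fix for mutable default)

The answer is [3].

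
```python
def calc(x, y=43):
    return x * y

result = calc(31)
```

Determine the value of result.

Step 1: calc(31) uses default y = 43.
Step 2: Returns 31 * 43 = 1333.
Step 3: result = 1333

The answer is 1333.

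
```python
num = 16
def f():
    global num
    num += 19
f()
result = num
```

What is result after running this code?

Step 1: num = 16 globally.
Step 2: f() modifies global num: num += 19 = 35.
Step 3: result = 35

The answer is 35.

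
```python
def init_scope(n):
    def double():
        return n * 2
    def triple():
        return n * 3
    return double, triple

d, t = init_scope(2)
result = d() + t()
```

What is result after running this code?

Step 1: Both closures capture the same n = 2.
Step 2: d() = 2 * 2 = 4, t() = 2 * 3 = 6.
Step 3: result = 4 + 6 = 10

The answer is 10.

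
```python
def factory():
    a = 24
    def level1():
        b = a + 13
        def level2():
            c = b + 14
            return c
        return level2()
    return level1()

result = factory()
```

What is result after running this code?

Step 1: a = 24. b = a + 13 = 37.
Step 2: c = b + 14 = 37 + 14 = 51.
Step 3: result = 51

The answer is 51.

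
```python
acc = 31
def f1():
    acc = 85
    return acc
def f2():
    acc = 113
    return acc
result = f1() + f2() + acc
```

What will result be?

Step 1: Each function shadows global acc with its own local.
Step 2: f1() returns 85, f2() returns 113.
Step 3: Global acc = 31 is unchanged. result = 85 + 113 + 31 = 229

The answer is 229.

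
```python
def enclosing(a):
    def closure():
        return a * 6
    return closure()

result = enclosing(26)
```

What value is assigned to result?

Step 1: enclosing(26) binds parameter a = 26.
Step 2: closure() accesses a = 26 from enclosing scope.
Step 3: result = 26 * 6 = 156

The answer is 156.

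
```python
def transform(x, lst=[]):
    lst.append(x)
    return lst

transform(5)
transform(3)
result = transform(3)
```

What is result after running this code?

Step 1: Mutable default argument gotcha! The list [] is created once.
Step 2: Each call appends to the SAME list: [5], [5, 3], [5, 3, 3].
Step 3: result = [5, 3, 3]

The answer is [5, 3, 3].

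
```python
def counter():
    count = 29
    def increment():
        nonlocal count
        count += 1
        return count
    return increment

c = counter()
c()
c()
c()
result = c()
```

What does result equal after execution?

Step 1: counter() creates closure with count = 29.
Step 2: Each c() call increments count via nonlocal. After 4 calls: 29 + 4 = 33.
Step 3: result = 33

The answer is 33.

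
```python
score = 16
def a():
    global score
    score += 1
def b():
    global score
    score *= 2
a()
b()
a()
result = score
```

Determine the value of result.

Step 1: score = 16.
Step 2: a(): score = 16 + 1 = 17.
Step 3: b(): score = 17 * 2 = 34.
Step 4: a(): score = 34 + 1 = 35

The answer is 35.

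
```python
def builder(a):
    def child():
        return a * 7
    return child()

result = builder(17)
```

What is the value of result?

Step 1: builder(17) binds parameter a = 17.
Step 2: child() accesses a = 17 from enclosing scope.
Step 3: result = 17 * 7 = 119

The answer is 119.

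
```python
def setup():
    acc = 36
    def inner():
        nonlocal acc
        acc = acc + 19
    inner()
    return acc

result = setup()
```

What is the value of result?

Step 1: setup() sets acc = 36.
Step 2: inner() uses nonlocal to modify acc in setup's scope: acc = 36 + 19 = 55.
Step 3: setup() returns the modified acc = 55

The answer is 55.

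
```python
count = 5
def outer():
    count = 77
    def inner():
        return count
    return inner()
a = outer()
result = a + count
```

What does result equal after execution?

Step 1: outer() has local count = 77. inner() reads from enclosing.
Step 2: outer() returns 77. Global count = 5 unchanged.
Step 3: result = 77 + 5 = 82

The answer is 82.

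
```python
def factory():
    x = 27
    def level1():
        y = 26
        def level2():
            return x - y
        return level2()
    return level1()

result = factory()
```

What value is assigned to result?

Step 1: x = 27 in factory. y = 26 in level1.
Step 2: level2() reads x = 27 and y = 26 from enclosing scopes.
Step 3: result = 27 - 26 = 1

The answer is 1.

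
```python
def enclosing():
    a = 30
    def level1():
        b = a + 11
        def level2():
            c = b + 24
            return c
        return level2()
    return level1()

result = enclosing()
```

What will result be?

Step 1: a = 30. b = a + 11 = 41.
Step 2: c = b + 24 = 41 + 24 = 65.
Step 3: result = 65

The answer is 65.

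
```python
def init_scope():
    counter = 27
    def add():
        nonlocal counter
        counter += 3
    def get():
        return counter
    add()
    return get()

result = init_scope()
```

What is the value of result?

Step 1: counter = 27. add() modifies it via nonlocal, get() reads it.
Step 2: add() makes counter = 27 + 3 = 30.
Step 3: get() returns 30. result = 30

The answer is 30.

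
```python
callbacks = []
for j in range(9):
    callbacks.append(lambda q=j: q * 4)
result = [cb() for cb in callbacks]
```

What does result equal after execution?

Step 1: Default arg q=j captures j at each iteration.
Step 2: callbacks[k] has q defaulting to k, returns k * 4.
Step 3: result = [0, 4, 8, 12, 16, 20, 24, 28, 32]

The answer is [0, 4, 8, 12, 16, 20, 24, 28, 32].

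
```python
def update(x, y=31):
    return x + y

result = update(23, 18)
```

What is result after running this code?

Step 1: update(23, 18) overrides default y with 18.
Step 2: Returns 23 + 18 = 41.
Step 3: result = 41

The answer is 41.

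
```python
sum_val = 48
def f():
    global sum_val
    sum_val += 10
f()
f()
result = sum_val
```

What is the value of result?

Step 1: sum_val = 48.
Step 2: First f(): sum_val = 48 + 10 = 58.
Step 3: Second f(): sum_val = 58 + 10 = 68. result = 68

The answer is 68.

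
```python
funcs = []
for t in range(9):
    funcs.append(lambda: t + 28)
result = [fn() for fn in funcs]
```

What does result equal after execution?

Step 1: All lambdas capture t by reference. After the loop, t = 8.
Step 2: Each call returns 8 + 28 = 36.
Step 3: result = [36, 36, 36, 36, 36, 36, 36, 36, 36]

The answer is [36, 36, 36, 36, 36, 36, 36, 36, 36].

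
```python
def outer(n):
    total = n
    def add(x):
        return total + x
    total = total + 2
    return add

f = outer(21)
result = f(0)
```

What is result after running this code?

Step 1: outer(21) sets total = 21, then total = 21 + 2 = 23.
Step 2: Closures capture by reference, so add sees total = 23.
Step 3: f(0) returns 23 + 0 = 23

The answer is 23.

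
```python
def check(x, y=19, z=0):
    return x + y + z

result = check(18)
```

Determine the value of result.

Step 1: check(18) uses defaults y = 19, z = 0.
Step 2: Returns 18 + 19 + 0 = 37.
Step 3: result = 37

The answer is 37.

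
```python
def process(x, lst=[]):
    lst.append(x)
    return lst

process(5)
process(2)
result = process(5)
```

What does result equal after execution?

Step 1: Mutable default argument gotcha! The list [] is created once.
Step 2: Each call appends to the SAME list: [5], [5, 2], [5, 2, 5].
Step 3: result = [5, 2, 5]

The answer is [5, 2, 5].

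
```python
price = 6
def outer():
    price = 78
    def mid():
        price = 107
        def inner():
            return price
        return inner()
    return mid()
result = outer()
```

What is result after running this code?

Step 1: Three levels of shadowing: global 6, outer 78, mid 107.
Step 2: inner() finds price = 107 in enclosing mid() scope.
Step 3: result = 107

The answer is 107.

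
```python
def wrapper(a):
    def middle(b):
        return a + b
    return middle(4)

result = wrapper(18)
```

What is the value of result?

Step 1: wrapper(18) passes a = 18.
Step 2: middle(4) has b = 4, reads a = 18 from enclosing.
Step 3: result = 18 + 4 = 22

The answer is 22.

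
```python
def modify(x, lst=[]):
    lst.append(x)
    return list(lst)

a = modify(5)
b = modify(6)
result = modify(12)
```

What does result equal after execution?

Step 1: Default list is shared. list() creates copies for return values.
Step 2: Internal list grows: [5] -> [5, 6] -> [5, 6, 12].
Step 3: result = [5, 6, 12]

The answer is [5, 6, 12].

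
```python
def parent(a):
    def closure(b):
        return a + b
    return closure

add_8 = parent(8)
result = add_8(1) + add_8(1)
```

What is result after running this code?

Step 1: add_8 captures a = 8.
Step 2: add_8(1) = 8 + 1 = 9, called twice.
Step 3: result = 9 + 9 = 18

The answer is 18.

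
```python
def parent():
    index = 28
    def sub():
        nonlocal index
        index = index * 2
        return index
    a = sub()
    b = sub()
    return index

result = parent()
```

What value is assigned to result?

Step 1: index starts at 28.
Step 2: First sub(): index = 28 * 2 = 56.
Step 3: Second sub(): index = 56 * 2 = 112.
Step 4: result = 112

The answer is 112.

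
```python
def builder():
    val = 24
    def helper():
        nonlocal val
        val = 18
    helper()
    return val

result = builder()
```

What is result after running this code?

Step 1: builder() sets val = 24.
Step 2: helper() uses nonlocal to reassign val = 18.
Step 3: result = 18

The answer is 18.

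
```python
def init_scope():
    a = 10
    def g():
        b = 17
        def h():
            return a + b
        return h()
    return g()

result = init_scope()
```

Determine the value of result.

Step 1: init_scope() defines a = 10. g() defines b = 17.
Step 2: h() accesses both from enclosing scopes: a = 10, b = 17.
Step 3: result = 10 + 17 = 27

The answer is 27.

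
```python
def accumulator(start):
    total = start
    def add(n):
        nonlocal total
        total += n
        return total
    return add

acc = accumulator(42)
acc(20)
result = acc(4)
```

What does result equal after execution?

Step 1: accumulator(42) creates closure with total = 42.
Step 2: First acc(20): total = 42 + 20 = 62.
Step 3: Second acc(4): total = 62 + 4 = 66. result = 66

The answer is 66.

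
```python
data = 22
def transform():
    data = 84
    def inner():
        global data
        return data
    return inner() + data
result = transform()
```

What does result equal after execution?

Step 1: Global data = 22. transform() shadows with local data = 84.
Step 2: inner() uses global keyword, so inner() returns global data = 22.
Step 3: transform() returns 22 + 84 = 106

The answer is 106.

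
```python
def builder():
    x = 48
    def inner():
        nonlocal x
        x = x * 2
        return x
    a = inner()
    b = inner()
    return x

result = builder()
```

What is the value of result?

Step 1: x starts at 48.
Step 2: First inner(): x = 48 * 2 = 96.
Step 3: Second inner(): x = 96 * 2 = 192.
Step 4: result = 192

The answer is 192.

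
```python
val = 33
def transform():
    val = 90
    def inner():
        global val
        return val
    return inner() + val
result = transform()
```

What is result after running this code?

Step 1: Global val = 33. transform() shadows with local val = 90.
Step 2: inner() uses global keyword, so inner() returns global val = 33.
Step 3: transform() returns 33 + 90 = 123

The answer is 123.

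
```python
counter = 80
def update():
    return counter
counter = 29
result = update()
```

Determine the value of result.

Step 1: counter is first set to 80, then reassigned to 29.
Step 2: update() is called after the reassignment, so it looks up the current global counter = 29.
Step 3: result = 29

The answer is 29.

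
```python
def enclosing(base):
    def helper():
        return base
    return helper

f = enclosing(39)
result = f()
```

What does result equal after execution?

Step 1: enclosing(39) creates closure capturing base = 39.
Step 2: f() returns the captured base = 39.
Step 3: result = 39

The answer is 39.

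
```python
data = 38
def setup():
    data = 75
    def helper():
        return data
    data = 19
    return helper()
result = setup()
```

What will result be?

Step 1: setup() sets data = 75, then later data = 19.
Step 2: helper() is called after data is reassigned to 19. Closures capture variables by reference, not by value.
Step 3: result = 19

The answer is 19.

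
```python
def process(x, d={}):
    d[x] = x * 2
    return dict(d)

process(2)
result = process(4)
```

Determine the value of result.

Step 1: Mutable default dict is shared across calls.
Step 2: First call adds 2: 4. Second call adds 4: 8.
Step 3: result = {2: 4, 4: 8}

The answer is {2: 4, 4: 8}.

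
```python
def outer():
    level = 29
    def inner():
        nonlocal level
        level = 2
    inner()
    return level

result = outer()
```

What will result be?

Step 1: outer() sets level = 29.
Step 2: inner() uses nonlocal to reassign level = 2.
Step 3: result = 2

The answer is 2.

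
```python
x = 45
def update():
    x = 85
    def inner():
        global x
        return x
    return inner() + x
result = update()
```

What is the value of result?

Step 1: Global x = 45. update() shadows with local x = 85.
Step 2: inner() uses global keyword, so inner() returns global x = 45.
Step 3: update() returns 45 + 85 = 130

The answer is 130.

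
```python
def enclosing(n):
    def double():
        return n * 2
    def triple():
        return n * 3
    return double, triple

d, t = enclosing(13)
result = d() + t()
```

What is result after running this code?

Step 1: Both closures capture the same n = 13.
Step 2: d() = 13 * 2 = 26, t() = 13 * 3 = 39.
Step 3: result = 26 + 39 = 65

The answer is 65.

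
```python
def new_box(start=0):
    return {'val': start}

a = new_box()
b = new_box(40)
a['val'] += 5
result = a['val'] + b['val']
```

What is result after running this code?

Step 1: new_box() returns a new dict each call (immutable default 0).
Step 2: a = {'val': 0}, b = {'val': 40}.
Step 3: a['val'] += 5 = 5. result = 5 + 40 = 45

The answer is 45.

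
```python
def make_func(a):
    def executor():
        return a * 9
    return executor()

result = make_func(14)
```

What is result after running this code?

Step 1: make_func(14) binds parameter a = 14.
Step 2: executor() accesses a = 14 from enclosing scope.
Step 3: result = 14 * 9 = 126

The answer is 126.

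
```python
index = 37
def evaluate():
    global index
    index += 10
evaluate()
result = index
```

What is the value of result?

Step 1: index = 37 globally.
Step 2: evaluate() modifies global index: index += 10 = 47.
Step 3: result = 47

The answer is 47.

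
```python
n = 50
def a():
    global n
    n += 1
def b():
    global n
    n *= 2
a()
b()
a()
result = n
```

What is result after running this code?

Step 1: n = 50.
Step 2: a(): n = 50 + 1 = 51.
Step 3: b(): n = 51 * 2 = 102.
Step 4: a(): n = 102 + 1 = 103

The answer is 103.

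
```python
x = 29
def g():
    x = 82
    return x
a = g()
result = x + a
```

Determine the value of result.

Step 1: Global x = 29. g() returns local x = 82.
Step 2: a = 82. Global x still = 29.
Step 3: result = 29 + 82 = 111

The answer is 111.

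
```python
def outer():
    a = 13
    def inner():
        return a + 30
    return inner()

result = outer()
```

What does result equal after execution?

Step 1: outer() defines a = 13.
Step 2: inner() reads a = 13 from enclosing scope, returns 13 + 30 = 43.
Step 3: result = 43

The answer is 43.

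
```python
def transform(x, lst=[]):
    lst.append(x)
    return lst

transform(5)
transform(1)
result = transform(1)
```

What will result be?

Step 1: Mutable default argument gotcha! The list [] is created once.
Step 2: Each call appends to the SAME list: [5], [5, 1], [5, 1, 1].
Step 3: result = [5, 1, 1]

The answer is [5, 1, 1].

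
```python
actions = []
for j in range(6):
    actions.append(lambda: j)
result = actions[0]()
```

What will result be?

Step 1: The loop creates 6 lambdas, all referencing the same variable j.
Step 2: After the loop, j = 5 (final value).
Step 3: actions[0]() looks up j at call time and finds 5. This is the late binding gotcha. result = 5

The answer is 5.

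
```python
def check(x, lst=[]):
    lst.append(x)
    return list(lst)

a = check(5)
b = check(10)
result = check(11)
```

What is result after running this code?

Step 1: Default list is shared. list() creates copies for return values.
Step 2: Internal list grows: [5] -> [5, 10] -> [5, 10, 11].
Step 3: result = [5, 10, 11]

The answer is [5, 10, 11].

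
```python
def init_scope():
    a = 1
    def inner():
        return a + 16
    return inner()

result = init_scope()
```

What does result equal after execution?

Step 1: init_scope() defines a = 1.
Step 2: inner() reads a = 1 from enclosing scope, returns 1 + 16 = 17.
Step 3: result = 17

The answer is 17.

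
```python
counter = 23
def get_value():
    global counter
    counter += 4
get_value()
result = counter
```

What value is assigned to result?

Step 1: counter = 23 globally.
Step 2: get_value() modifies global counter: counter += 4 = 27.
Step 3: result = 27

The answer is 27.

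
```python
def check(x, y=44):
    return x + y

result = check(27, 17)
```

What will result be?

Step 1: check(27, 17) overrides default y with 17.
Step 2: Returns 27 + 17 = 44.
Step 3: result = 44

The answer is 44.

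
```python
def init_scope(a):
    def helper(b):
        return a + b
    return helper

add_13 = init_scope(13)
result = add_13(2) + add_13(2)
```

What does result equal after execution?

Step 1: add_13 captures a = 13.
Step 2: add_13(2) = 13 + 2 = 15, called twice.
Step 3: result = 15 + 15 = 30

The answer is 30.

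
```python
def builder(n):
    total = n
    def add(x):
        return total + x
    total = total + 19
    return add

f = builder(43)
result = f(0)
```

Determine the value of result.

Step 1: builder(43) sets total = 43, then total = 43 + 19 = 62.
Step 2: Closures capture by reference, so add sees total = 62.
Step 3: f(0) returns 62 + 0 = 62

The answer is 62.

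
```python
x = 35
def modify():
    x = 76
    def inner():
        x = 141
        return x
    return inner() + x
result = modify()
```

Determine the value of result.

Step 1: modify() has local x = 76. inner() has local x = 141.
Step 2: inner() returns its local x = 141.
Step 3: modify() returns 141 + its own x (76) = 217

The answer is 217.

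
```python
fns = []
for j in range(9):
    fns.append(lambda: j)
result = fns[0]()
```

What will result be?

Step 1: The loop creates 9 lambdas, all referencing the same variable j.
Step 2: After the loop, j = 8 (final value).
Step 3: fns[0]() looks up j at call time and finds 8. This is the late binding gotcha. result = 8

The answer is 8.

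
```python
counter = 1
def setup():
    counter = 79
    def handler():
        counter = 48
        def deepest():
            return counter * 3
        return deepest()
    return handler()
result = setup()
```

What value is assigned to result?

Step 1: deepest() looks up counter through LEGB: not local, finds counter = 48 in enclosing handler().
Step 2: Returns 48 * 3 = 144.
Step 3: result = 144

The answer is 144.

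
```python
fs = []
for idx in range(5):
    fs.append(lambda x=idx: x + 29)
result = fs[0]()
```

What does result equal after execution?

Step 1: Default argument x=idx captures idx's value at definition time.
Step 2: fs[0] was defined when idx = 0, so x defaults to 0.
Step 3: result = 0 + 29 = 29 (default arg fixes the late binding issue)

The answer is 29.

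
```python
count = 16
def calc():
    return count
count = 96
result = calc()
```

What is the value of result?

Step 1: count is first set to 16, then reassigned to 96.
Step 2: calc() is called after the reassignment, so it looks up the current global count = 96.
Step 3: result = 96

The answer is 96.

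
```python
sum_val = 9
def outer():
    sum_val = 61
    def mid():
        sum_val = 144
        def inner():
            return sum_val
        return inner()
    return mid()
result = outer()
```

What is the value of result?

Step 1: Three levels of shadowing: global 9, outer 61, mid 144.
Step 2: inner() finds sum_val = 144 in enclosing mid() scope.
Step 3: result = 144

The answer is 144.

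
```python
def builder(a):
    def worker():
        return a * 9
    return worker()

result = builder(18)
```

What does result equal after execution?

Step 1: builder(18) binds parameter a = 18.
Step 2: worker() accesses a = 18 from enclosing scope.
Step 3: result = 18 * 9 = 162

The answer is 162.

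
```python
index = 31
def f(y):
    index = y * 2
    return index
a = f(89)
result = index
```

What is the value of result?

Step 1: Global index = 31.
Step 2: f(89) creates local index = 89 * 2 = 178.
Step 3: Global index unchanged because no global keyword. result = 31

The answer is 31.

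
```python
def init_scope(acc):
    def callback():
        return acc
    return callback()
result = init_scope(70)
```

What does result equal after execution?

Step 1: init_scope(70) binds parameter acc = 70.
Step 2: callback() looks up acc in enclosing scope and finds the parameter acc = 70.
Step 3: result = 70

The answer is 70.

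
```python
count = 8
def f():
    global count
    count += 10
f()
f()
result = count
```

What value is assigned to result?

Step 1: count = 8.
Step 2: First f(): count = 8 + 10 = 18.
Step 3: Second f(): count = 18 + 10 = 28. result = 28

The answer is 28.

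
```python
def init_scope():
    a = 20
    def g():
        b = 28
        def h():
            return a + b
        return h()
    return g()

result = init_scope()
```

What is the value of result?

Step 1: init_scope() defines a = 20. g() defines b = 28.
Step 2: h() accesses both from enclosing scopes: a = 20, b = 28.
Step 3: result = 20 + 28 = 48

The answer is 48.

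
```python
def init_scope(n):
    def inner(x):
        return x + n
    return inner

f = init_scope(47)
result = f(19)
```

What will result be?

Step 1: init_scope(47) creates a closure that captures n = 47.
Step 2: f(19) calls the closure with x = 19, returning 19 + 47 = 66.
Step 3: result = 66

The answer is 66.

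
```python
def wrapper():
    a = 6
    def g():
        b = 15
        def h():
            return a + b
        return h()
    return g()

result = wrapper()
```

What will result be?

Step 1: wrapper() defines a = 6. g() defines b = 15.
Step 2: h() accesses both from enclosing scopes: a = 6, b = 15.
Step 3: result = 6 + 15 = 21

The answer is 21.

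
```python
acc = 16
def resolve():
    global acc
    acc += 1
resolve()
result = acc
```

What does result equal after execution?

Step 1: acc = 16 globally.
Step 2: resolve() modifies global acc: acc += 1 = 17.
Step 3: result = 17

The answer is 17.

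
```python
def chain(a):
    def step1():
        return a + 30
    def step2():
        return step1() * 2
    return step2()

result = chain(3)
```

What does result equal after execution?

Step 1: chain(3) captures a = 3.
Step 2: step2() calls step1() which returns 3 + 30 = 33.
Step 3: step2() returns 33 * 2 = 66

The answer is 66.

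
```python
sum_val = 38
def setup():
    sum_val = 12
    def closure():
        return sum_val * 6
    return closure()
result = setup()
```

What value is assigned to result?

Step 1: setup() shadows global sum_val with sum_val = 12.
Step 2: closure() finds sum_val = 12 in enclosing scope, computes 12 * 6 = 72.
Step 3: result = 72

The answer is 72.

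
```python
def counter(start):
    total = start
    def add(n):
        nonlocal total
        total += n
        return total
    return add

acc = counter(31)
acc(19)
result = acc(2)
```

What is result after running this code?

Step 1: counter(31) creates closure with total = 31.
Step 2: First acc(19): total = 31 + 19 = 50.
Step 3: Second acc(2): total = 50 + 2 = 52. result = 52

The answer is 52.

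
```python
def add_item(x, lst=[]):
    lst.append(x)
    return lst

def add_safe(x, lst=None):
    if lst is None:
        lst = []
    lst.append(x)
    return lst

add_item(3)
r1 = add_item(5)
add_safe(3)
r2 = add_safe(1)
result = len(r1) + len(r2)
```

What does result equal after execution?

Step 1: add_item shares mutable default: after 2 calls, lst = [3, 5], len = 2.
Step 2: add_safe creates fresh list each time: r2 = [1], len = 1.
Step 3: result = 2 + 1 = 3

The answer is 3.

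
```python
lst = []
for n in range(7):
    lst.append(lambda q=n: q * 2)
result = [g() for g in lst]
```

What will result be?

Step 1: Default arg q=n captures n at each iteration.
Step 2: lst[k] has q defaulting to k, returns k * 2.
Step 3: result = [0, 2, 4, 6, 8, 10, 12]

The answer is [0, 2, 4, 6, 8, 10, 12].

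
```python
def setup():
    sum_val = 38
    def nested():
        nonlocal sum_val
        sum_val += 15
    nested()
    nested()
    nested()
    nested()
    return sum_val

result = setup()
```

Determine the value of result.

Step 1: sum_val starts at 38.
Step 2: nested() is called 4 times, each adding 15.
Step 3: sum_val = 38 + 15 * 4 = 98

The answer is 98.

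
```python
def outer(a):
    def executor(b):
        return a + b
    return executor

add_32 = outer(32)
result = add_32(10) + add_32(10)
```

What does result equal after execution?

Step 1: add_32 captures a = 32.
Step 2: add_32(10) = 32 + 10 = 42, called twice.
Step 3: result = 42 + 42 = 84

The answer is 84.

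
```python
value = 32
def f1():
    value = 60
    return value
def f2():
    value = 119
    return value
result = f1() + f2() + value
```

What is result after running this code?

Step 1: Each function shadows global value with its own local.
Step 2: f1() returns 60, f2() returns 119.
Step 3: Global value = 32 is unchanged. result = 60 + 119 + 32 = 211

The answer is 211.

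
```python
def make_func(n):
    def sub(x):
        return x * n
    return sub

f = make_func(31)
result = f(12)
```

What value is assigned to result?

Step 1: make_func(31) creates a closure capturing n = 31.
Step 2: f(12) computes 12 * 31 = 372.
Step 3: result = 372

The answer is 372.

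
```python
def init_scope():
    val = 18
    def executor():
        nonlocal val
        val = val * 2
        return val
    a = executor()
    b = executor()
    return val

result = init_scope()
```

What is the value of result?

Step 1: val starts at 18.
Step 2: First executor(): val = 18 * 2 = 36.
Step 3: Second executor(): val = 36 * 2 = 72.
Step 4: result = 72

The answer is 72.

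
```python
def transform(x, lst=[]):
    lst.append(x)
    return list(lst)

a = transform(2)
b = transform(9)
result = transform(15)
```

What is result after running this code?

Step 1: Default list is shared. list() creates copies for return values.
Step 2: Internal list grows: [2] -> [2, 9] -> [2, 9, 15].
Step 3: result = [2, 9, 15]

The answer is [2, 9, 15].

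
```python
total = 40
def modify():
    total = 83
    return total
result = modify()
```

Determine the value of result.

Step 1: Global total = 40.
Step 2: modify() creates local total = 83, shadowing the global.
Step 3: Returns local total = 83. result = 83

The answer is 83.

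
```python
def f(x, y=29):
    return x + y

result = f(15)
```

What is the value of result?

Step 1: f(15) uses default y = 29.
Step 2: Returns 15 + 29 = 44.
Step 3: result = 44

The answer is 44.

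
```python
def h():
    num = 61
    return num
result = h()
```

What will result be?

Step 1: h() defines num = 61 in its local scope.
Step 2: return num finds the local variable num = 61.
Step 3: result = 61

The answer is 61.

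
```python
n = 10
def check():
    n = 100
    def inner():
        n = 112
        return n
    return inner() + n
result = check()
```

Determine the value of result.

Step 1: check() has local n = 100. inner() has local n = 112.
Step 2: inner() returns its local n = 112.
Step 3: check() returns 112 + its own n (100) = 212

The answer is 212.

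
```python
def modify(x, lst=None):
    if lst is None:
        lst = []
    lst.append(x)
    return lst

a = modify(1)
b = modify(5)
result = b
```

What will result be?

Step 1: None default with guard creates a NEW list each call.
Step 2: a = [1] (fresh list). b = [5] (another fresh list).
Step 3: result = [5] (this is the fix for mutable default)

The answer is [5].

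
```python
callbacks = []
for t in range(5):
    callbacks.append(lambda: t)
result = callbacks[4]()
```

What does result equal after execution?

Step 1: The loop creates 5 lambdas, all referencing the same variable t.
Step 2: After the loop, t = 4 (final value).
Step 3: callbacks[4]() looks up t at call time and finds 4. This is the late binding gotcha. result = 4

The answer is 4.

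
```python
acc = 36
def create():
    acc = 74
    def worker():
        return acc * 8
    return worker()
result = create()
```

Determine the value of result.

Step 1: create() shadows global acc with acc = 74.
Step 2: worker() finds acc = 74 in enclosing scope, computes 74 * 8 = 592.
Step 3: result = 592

The answer is 592.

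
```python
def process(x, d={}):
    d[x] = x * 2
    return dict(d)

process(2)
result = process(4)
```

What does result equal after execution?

Step 1: Mutable default dict is shared across calls.
Step 2: First call adds 2: 4. Second call adds 4: 8.
Step 3: result = {2: 4, 4: 8}

The answer is {2: 4, 4: 8}.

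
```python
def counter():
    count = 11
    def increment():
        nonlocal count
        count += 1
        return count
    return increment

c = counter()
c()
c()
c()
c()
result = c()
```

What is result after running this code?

Step 1: counter() creates closure with count = 11.
Step 2: Each c() call increments count via nonlocal. After 5 calls: 11 + 5 = 16.
Step 3: result = 16

The answer is 16.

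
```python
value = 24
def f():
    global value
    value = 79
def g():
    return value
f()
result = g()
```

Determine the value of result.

Step 1: value = 24.
Step 2: f() sets global value = 79.
Step 3: g() reads global value = 79. result = 79

The answer is 79.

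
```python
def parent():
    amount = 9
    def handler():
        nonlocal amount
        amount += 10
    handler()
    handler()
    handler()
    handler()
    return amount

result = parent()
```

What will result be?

Step 1: amount starts at 9.
Step 2: handler() is called 4 times, each adding 10.
Step 3: amount = 9 + 10 * 4 = 49

The answer is 49.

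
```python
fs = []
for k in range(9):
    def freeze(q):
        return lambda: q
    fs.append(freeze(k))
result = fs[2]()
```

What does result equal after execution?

Step 1: freeze(k) creates a new scope capturing q = k at call time.
Step 2: fs[2] = freeze(2), so its lambda captures q = 2.
Step 3: result = 2 (closure factory fixes late binding)

The answer is 2.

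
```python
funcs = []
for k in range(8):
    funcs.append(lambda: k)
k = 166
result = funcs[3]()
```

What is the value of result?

Step 1: Lambdas capture the variable k by reference, not by value.
Step 2: After the loop, k is reassigned to 166.
Step 3: funcs[3]() looks up the current k = 166. result = 166

The answer is 166.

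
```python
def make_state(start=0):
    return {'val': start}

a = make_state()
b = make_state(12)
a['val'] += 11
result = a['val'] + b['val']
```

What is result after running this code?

Step 1: make_state() returns a new dict each call (immutable default 0).
Step 2: a = {'val': 0}, b = {'val': 12}.
Step 3: a['val'] += 11 = 11. result = 11 + 12 = 23

The answer is 23.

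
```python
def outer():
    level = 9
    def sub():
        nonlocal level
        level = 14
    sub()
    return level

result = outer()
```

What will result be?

Step 1: outer() sets level = 9.
Step 2: sub() uses nonlocal to reassign level = 14.
Step 3: result = 14

The answer is 14.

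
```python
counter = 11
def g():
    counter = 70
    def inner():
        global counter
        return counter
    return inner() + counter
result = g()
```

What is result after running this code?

Step 1: Global counter = 11. g() shadows with local counter = 70.
Step 2: inner() uses global keyword, so inner() returns global counter = 11.
Step 3: g() returns 11 + 70 = 81

The answer is 81.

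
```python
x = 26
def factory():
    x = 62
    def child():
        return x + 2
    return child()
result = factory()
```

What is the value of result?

Step 1: factory() shadows global x with x = 62.
Step 2: child() finds x = 62 in enclosing scope, computes 62 + 2 = 64.
Step 3: result = 64

The answer is 64.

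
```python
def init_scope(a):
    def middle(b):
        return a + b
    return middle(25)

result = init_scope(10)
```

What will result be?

Step 1: init_scope(10) passes a = 10.
Step 2: middle(25) has b = 25, reads a = 10 from enclosing.
Step 3: result = 10 + 25 = 35

The answer is 35.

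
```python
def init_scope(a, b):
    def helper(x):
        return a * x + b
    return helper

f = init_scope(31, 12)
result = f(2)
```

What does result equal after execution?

Step 1: init_scope(31, 12) captures a = 31, b = 12.
Step 2: f(2) computes 31 * 2 + 12 = 74.
Step 3: result = 74

The answer is 74.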